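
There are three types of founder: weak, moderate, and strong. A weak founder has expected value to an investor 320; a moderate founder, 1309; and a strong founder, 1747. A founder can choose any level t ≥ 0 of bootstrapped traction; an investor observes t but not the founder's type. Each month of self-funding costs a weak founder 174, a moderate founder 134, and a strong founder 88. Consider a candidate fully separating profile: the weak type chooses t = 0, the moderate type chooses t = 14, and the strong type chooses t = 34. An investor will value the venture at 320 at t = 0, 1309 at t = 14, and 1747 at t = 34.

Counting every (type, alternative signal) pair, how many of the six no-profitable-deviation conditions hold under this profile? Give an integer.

3

Moderate (own payoff 1309 − 134×14 = -567): to t=0 gives 320 → profitable ✗; to t=34 gives 1747 − 134×34 = -2809 → no gain ✓.
Strong (own payoff 1747 − 88×34 = -1245): to t=0 gives 320 → profitable ✗; to t=14 gives 1309 − 88×14 = 77 → profitable ✗.
Weak (own payoff 320): to t=14 gives 1309 − 174×14 = -1127 → no gain ✓; to t=34 gives 1747 − 174×34 = -4169 → no gain ✓.
3 of the 6 constraints hold; not an equilibrium.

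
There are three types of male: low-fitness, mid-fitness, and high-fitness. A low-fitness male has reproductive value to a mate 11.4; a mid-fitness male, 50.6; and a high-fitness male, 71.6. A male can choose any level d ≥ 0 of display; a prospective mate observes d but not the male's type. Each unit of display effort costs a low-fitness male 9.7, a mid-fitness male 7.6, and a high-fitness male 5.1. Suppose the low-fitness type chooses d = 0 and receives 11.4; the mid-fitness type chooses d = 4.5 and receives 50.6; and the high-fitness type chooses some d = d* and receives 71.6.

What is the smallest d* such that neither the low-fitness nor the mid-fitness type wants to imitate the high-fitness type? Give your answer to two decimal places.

Mid-fitness type (on-path payoff 50.6 − 7.6×4.5 = 16.4) won't mimic when 16.4 ≥ 71.6 − 7.6·d*, i.e. d* ≥ 7.26.
Low-fitness type (on-path payoff 11.4) won't mimic when 11.4 ≥ 71.6 − 9.7·d*, i.e. d* ≥ 6.21.
Both must hold, so d* = max(6.21, 7.26) = 7.26. The mid-fitness type's constraint binds.

7.26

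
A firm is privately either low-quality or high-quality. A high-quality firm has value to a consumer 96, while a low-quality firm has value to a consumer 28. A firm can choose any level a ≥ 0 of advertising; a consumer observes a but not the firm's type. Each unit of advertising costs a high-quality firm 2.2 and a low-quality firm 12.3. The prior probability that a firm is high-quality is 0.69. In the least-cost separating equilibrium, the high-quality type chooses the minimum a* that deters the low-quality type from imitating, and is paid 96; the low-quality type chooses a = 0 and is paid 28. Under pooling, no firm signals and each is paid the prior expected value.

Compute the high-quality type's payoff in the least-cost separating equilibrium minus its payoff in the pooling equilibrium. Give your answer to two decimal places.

Least-cost separating signal: a* solves 28 = 96 − 12.3·a*, so a* = (96 − 28)/12.3 ≈ 5.5285.
High-quality type's separating payoff: 96 − 2.2 × a* = 96 − 2.2 × (96 − 28)/12.3 = 96 − 149.6/12.3 ≈ 83.8374.
Pooling payoff: 0.69 × 96 + 0.31 × 28 = 74.92.
Difference: 83.8374 − 74.92 = 8.9174, i.e. 8.92 to two decimal places.
The high-quality type prefers to separate.

8.92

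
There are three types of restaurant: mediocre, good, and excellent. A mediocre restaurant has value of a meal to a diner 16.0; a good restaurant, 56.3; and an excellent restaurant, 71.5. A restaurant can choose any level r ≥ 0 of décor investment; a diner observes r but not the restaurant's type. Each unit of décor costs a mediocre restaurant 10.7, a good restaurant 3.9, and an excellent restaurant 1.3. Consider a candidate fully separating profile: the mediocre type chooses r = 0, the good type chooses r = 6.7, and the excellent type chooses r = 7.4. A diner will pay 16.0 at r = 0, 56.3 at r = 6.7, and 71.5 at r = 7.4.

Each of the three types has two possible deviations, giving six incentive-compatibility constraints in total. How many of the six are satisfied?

5

Mediocre (own payoff 16.0): to r=6.7 gives 56.3 − 10.7×6.7 = -15.39 → no gain ✓; to r=7.4 gives 71.5 − 10.7×7.4 = -7.68 → no gain ✓.
Good (own payoff 56.3 − 3.9×6.7 = 30.17): to r=0 gives 16.0 → no gain ✓; to r=7.4 gives 71.5 − 3.9×7.4 = 42.64 → profitable ✗.
Excellent (own payoff 71.5 − 1.3×7.4 = 61.88): to r=0 gives 16.0 → no gain ✓; to r=6.7 gives 56.3 − 1.3×6.7 = 47.59 → no gain ✓.
5 of the 6 constraints hold; not an equilibrium.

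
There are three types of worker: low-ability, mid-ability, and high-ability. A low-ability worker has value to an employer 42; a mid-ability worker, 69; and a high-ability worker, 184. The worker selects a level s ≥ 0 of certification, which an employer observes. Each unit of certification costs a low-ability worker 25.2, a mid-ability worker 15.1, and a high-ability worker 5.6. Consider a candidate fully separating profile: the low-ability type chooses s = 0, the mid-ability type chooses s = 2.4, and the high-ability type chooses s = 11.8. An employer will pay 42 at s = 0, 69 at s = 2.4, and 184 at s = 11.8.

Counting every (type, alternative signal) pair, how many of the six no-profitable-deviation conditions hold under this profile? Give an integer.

5

Mid-ability (own payoff 69 − 15.1×2.4 = 32.76): to s=0 gives 42 → profitable ✗; to s=11.8 gives 184 − 15.1×11.8 = 5.82 → no gain ✓.
Low-ability (own payoff 42): to s=2.4 gives 69 − 25.2×2.4 = 8.52 → no gain ✓; to s=11.8 gives 184 − 25.2×11.8 = -113.36 → no gain ✓.
High-ability (own payoff 184 − 5.6×11.8 = 117.92): to s=0 gives 42 → no gain ✓; to s=2.4 gives 69 − 5.6×2.4 = 55.56 → no gain ✓.
5 of the 6 constraints hold; not an equilibrium.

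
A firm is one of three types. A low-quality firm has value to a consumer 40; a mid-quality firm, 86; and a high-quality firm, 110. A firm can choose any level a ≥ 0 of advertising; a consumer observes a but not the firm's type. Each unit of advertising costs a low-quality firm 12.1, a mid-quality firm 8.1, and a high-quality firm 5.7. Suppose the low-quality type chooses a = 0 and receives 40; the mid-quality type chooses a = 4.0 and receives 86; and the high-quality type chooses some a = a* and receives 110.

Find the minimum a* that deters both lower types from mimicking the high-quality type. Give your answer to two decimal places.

Mid-quality type (on-path payoff 86 − 8.1×4.0 = 53.6) won't mimic when 53.6 ≥ 110 − 8.1·a*, i.e. a* ≥ 6.96.
Low-quality type (on-path payoff 40) won't mimic when 40 ≥ 110 − 12.1·a*, i.e. a* ≥ 5.79.
Both must hold, so a* = max(5.79, 6.96) = 6.96. The mid-quality type's constraint binds.

6.96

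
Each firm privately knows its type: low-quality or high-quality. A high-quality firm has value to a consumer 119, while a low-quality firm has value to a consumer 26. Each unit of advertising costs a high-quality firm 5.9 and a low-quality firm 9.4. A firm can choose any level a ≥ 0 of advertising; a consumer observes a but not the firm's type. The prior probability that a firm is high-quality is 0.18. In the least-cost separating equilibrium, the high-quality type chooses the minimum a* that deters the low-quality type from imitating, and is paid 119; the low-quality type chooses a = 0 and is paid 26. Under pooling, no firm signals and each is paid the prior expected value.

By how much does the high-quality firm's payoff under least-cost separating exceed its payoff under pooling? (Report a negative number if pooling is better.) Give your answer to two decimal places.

17.89

Least-cost separating signal: a* solves 26 = 119 − 9.4·a*, so a* = (119 − 26)/9.4 ≈ 9.8936.
High-quality type's separating payoff: 119 − 5.9 × a* = 119 − 5.9 × (119 − 26)/9.4 = 119 − 548.7/9.4 ≈ 60.6277.
Pooling payoff: 0.18 × 119 + 0.82 × 26 = 42.74.
Difference: 60.6277 − 42.74 = 17.8877, i.e. 17.89 to two decimal places.
The high-quality type prefers to separate.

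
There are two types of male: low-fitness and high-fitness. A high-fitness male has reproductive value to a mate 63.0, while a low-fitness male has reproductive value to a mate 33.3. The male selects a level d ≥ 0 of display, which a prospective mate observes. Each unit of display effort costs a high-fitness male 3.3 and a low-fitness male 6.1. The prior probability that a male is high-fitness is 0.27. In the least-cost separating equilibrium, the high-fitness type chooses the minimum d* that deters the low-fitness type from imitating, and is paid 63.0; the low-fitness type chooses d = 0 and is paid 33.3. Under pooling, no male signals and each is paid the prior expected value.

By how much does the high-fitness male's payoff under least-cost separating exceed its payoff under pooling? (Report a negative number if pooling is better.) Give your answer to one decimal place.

Least-cost separating signal: d* solves 33.3 = 63.0 − 6.1·d*, so d* = (63.0 − 33.3)/6.1 ≈ 4.8689.
High-fitness type's separating payoff: 63.0 − 3.3 × d* = 63.0 − 3.3 × (63.0 − 33.3)/6.1 = 63.0 − 98.01/6.1 ≈ 46.933.
Pooling payoff: 0.27 × 63.0 + 0.73 × 33.3 = 41.319.
Difference: 46.933 − 41.319 = 5.614, i.e. 5.6 to one decimal place.
The high-fitness type prefers to separate.

5.6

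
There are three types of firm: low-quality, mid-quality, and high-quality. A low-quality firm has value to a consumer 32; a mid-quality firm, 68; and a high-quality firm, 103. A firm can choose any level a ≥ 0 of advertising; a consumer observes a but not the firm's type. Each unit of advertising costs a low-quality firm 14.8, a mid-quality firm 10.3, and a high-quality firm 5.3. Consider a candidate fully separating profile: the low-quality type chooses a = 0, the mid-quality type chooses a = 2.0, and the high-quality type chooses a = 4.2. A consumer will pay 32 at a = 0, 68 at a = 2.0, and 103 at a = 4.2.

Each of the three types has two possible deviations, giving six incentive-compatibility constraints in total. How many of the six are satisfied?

3

High-quality (own payoff 103 − 5.3×4.2 = 80.74): to a=0 gives 32 → no gain ✓; to a=2.0 gives 68 − 5.3×2.0 = 57.4 → no gain ✓.
Mid-quality (own payoff 68 − 10.3×2.0 = 47.4): to a=0 gives 32 → no gain ✓; to a=4.2 gives 103 − 10.3×4.2 = 59.74 → profitable ✗.
Low-quality (own payoff 32): to a=2.0 gives 68 − 14.8×2.0 = 38.4 → profitable ✗; to a=4.2 gives 103 − 14.8×4.2 = 40.84 → profitable ✗.
3 of the 6 constraints hold; not an equilibrium.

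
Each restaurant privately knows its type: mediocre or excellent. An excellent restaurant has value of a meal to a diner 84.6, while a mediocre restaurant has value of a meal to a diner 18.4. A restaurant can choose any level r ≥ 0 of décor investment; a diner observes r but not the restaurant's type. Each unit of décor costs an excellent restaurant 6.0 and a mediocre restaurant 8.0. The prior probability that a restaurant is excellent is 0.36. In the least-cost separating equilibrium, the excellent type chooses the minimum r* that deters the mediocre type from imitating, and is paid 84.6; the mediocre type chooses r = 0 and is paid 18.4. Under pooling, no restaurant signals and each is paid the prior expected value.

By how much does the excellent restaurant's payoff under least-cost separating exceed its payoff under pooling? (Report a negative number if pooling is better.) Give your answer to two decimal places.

-7.28

Least-cost separating signal: r* solves 18.4 = 84.6 − 8.0·r*, so r* = (84.6 − 18.4)/8.0 = 8.275.
Excellent type's separating payoff: 84.6 − 6.0 × r* = 84.6 − 6.0 × (84.6 − 18.4)/8.0 = 84.6 − 397.2/8.0 = 34.95.
Pooling payoff: 0.36 × 84.6 + 0.64 × 18.4 = 42.232.
Difference: 34.95 − 42.232 = -7.282, i.e. -7.28 to two decimal places.
The excellent type would prefer the pooling outcome.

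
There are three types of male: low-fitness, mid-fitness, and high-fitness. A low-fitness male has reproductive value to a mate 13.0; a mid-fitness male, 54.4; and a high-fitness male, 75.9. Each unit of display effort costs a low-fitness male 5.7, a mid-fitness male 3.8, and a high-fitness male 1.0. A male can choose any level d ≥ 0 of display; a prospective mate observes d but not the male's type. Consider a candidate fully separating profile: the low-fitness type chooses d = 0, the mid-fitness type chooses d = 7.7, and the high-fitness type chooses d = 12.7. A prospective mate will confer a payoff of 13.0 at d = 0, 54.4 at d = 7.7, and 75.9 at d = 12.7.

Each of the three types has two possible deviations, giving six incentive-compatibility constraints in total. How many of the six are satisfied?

Mid-fitness (own payoff 54.4 − 3.8×7.7 = 25.14): to d=0 gives 13.0 → no gain ✓; to d=12.7 gives 75.9 − 3.8×12.7 = 27.64 → profitable ✗.
Low-fitness (own payoff 13.0): to d=7.7 gives 54.4 − 5.7×7.7 = 10.51 → no gain ✓; to d=12.7 gives 75.9 − 5.7×12.7 = 3.51 → no gain ✓.
High-fitness (own payoff 75.9 − 1.0×12.7 = 63.2): to d=0 gives 13.0 → no gain ✓; to d=7.7 gives 54.4 − 1.0×7.7 = 46.7 → no gain ✓.
5 of the 6 constraints hold; not an equilibrium.

5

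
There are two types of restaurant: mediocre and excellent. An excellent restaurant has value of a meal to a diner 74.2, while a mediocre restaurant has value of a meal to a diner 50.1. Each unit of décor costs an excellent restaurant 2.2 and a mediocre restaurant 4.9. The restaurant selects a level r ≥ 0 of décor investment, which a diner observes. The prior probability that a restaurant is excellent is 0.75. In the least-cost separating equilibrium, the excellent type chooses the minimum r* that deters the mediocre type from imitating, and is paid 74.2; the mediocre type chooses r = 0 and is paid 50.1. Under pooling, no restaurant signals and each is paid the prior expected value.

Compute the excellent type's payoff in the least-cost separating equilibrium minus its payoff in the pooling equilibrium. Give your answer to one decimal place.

-4.8

Least-cost separating signal: r* solves 50.1 = 74.2 − 4.9·r*, so r* = (74.2 − 50.1)/4.9 ≈ 4.9184.
Excellent type's separating payoff: 74.2 − 2.2 × r* = 74.2 − 2.2 × (74.2 − 50.1)/4.9 = 74.2 − 53.02/4.9 ≈ 63.380.
Pooling payoff: 0.75 × 74.2 + 0.25 × 50.1 = 68.175.
Difference: 63.380 − 68.175 = -4.795, i.e. -4.8 to one decimal place.
The excellent type would prefer the pooling outcome.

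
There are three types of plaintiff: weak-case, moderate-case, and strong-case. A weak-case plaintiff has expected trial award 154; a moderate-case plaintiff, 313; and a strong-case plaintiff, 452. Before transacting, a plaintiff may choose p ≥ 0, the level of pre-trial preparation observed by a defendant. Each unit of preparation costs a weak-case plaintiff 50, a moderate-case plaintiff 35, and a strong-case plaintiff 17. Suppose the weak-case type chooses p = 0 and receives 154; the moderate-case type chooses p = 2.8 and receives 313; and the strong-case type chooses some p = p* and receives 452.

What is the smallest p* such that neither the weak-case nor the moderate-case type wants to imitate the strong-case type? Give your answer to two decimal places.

Moderate-case type (on-path payoff 313 − 35×2.8 = 215) won't mimic when 215 ≥ 452 − 35·p*, i.e. p* ≥ 6.77.
Weak-case type (on-path payoff 154) won't mimic when 154 ≥ 452 − 50·p*, i.e. p* ≥ 5.96.
Both must hold, so p* = max(5.96, 6.77) = 6.77. The moderate-case type's constraint binds.

6.77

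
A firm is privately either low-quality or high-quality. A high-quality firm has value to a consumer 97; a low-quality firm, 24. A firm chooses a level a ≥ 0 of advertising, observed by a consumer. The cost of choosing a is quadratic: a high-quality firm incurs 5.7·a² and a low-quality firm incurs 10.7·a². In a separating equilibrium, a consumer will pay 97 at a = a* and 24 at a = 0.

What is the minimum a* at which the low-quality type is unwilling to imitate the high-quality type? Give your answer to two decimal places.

2.61

The low-quality type at a = 0 receives 24; imitating at a* yields 97 − 10.7·a*².
Indifference: 24 = 97 − 10.7·a*², so a*² = (97 − 24) / 10.7 ≈ 6.8224.
a* = √6.8224 ≈ 2.61.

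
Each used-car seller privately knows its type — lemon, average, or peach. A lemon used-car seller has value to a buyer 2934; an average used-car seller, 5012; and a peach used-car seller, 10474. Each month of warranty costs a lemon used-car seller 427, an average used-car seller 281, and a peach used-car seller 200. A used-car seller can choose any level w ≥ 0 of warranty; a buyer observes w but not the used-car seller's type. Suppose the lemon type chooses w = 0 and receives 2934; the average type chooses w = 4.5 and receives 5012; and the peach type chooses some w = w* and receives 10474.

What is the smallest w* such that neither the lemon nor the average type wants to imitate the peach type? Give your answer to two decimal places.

Average type (on-path payoff 5012 − 281×4.5 = 3747.5) won't mimic when 3747.5 ≥ 10474 − 281·w*, i.e. w* ≥ 23.94.
Lemon type (on-path payoff 2934) won't mimic when 2934 ≥ 10474 − 427·w*, i.e. w* ≥ 17.66.
Both must hold, so w* = max(17.66, 23.94) = 23.94. The average type's constraint binds.

23.94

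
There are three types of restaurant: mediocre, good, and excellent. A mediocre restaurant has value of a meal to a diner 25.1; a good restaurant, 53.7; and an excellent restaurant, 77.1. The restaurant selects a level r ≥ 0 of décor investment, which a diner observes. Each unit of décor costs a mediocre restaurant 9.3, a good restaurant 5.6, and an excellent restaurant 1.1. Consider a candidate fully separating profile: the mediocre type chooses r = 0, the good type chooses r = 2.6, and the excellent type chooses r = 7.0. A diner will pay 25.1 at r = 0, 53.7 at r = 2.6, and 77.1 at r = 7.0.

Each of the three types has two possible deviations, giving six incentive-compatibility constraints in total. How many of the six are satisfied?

5

Good (own payoff 53.7 − 5.6×2.6 = 39.14): to r=0 gives 25.1 → no gain ✓; to r=7.0 gives 77.1 − 5.6×7.0 = 37.9 → no gain ✓.
Mediocre (own payoff 25.1): to r=2.6 gives 53.7 − 9.3×2.6 = 29.52 → profitable ✗; to r=7.0 gives 77.1 − 9.3×7.0 = 12 → no gain ✓.
Excellent (own payoff 77.1 − 1.1×7.0 = 69.4): to r=0 gives 25.1 → no gain ✓; to r=2.6 gives 53.7 − 1.1×2.6 = 50.84 → no gain ✓.
5 of the 6 constraints hold; not an equilibrium.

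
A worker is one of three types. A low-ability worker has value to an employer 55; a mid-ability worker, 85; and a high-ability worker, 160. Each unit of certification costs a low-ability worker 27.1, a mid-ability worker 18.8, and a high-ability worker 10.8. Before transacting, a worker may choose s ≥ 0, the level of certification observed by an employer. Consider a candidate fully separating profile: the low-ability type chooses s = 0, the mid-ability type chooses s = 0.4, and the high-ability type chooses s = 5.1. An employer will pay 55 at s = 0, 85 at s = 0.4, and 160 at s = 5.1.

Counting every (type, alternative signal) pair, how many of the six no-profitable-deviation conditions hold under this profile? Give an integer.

Mid-ability (own payoff 85 − 18.8×0.4 = 77.48): to s=0 gives 55 → no gain ✓; to s=5.1 gives 160 − 18.8×5.1 = 64.12 → no gain ✓.
High-ability (own payoff 160 − 10.8×5.1 = 104.92): to s=0 gives 55 → no gain ✓; to s=0.4 gives 85 − 10.8×0.4 = 80.68 → no gain ✓.
Low-ability (own payoff 55): to s=0.4 gives 85 − 27.1×0.4 = 74.16 → profitable ✗; to s=5.1 gives 160 − 27.1×5.1 = 21.79 → no gain ✓.
5 of the 6 constraints hold; not an equilibrium.

5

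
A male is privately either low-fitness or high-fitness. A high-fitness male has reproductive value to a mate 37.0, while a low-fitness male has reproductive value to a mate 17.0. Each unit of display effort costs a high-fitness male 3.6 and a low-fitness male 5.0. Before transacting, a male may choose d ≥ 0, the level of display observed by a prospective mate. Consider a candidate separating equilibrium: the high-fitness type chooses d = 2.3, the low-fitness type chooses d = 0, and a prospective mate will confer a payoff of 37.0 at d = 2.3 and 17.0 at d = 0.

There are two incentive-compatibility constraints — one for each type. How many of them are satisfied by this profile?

1

High-fitness type: signal → 37.0 − 3.6 × 2.3 = 28.72; deviate to 0 → 17.0. IC holds (28.72 ≥ 17.0).
Low-fitness type: stay at 0 → 17.0; mimic → 37.0 − 5.0 × 2.3 = 25.5. IC fails (17.0 < 25.5).
1 of 2 constraints hold, so this profile is not an equilibrium.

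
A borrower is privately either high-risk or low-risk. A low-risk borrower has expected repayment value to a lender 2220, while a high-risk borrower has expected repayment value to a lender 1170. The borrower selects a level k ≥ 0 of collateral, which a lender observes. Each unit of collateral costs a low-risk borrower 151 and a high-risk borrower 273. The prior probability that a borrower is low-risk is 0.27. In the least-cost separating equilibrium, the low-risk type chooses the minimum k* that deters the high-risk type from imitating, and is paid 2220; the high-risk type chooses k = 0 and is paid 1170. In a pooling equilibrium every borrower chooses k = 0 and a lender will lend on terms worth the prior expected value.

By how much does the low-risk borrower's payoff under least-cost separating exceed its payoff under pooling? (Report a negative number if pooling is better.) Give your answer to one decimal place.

Least-cost separating signal: k* solves 1170 = 2220 − 273·k*, so k* = (2220 − 1170)/273 ≈ 3.8462.
Low-risk type's separating payoff: 2220 − 151 × k* = 2220 − 151 × (2220 − 1170)/273 = 2220 − 158550/273 ≈ 1639.231.
Pooling payoff: 0.27 × 2220 + 0.73 × 1170 = 1453.5.
Difference: 1639.231 − 1453.5 = 185.731, i.e. 185.7 to one decimal place.
The low-risk type prefers to separate.

185.7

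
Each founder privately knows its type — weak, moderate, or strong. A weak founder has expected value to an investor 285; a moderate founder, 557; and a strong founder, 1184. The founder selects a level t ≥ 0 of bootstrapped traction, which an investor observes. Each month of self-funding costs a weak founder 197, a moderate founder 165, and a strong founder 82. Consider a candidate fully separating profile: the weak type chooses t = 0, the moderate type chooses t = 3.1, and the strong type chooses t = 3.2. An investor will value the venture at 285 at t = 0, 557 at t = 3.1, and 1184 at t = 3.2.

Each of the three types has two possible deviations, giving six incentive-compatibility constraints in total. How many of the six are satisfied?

Weak (own payoff 285): to t=3.1 gives 557 − 197×3.1 = -53.7 → no gain ✓; to t=3.2 gives 1184 − 197×3.2 = 553.6 → profitable ✗.
Moderate (own payoff 557 − 165×3.1 = 45.5): to t=0 gives 285 → profitable ✗; to t=3.2 gives 1184 − 165×3.2 = 656 → profitable ✗.
Strong (own payoff 1184 − 82×3.2 = 921.6): to t=0 gives 285 → no gain ✓; to t=3.1 gives 557 − 82×3.1 = 302.8 → no gain ✓.
3 of the 6 constraints hold; not an equilibrium.

3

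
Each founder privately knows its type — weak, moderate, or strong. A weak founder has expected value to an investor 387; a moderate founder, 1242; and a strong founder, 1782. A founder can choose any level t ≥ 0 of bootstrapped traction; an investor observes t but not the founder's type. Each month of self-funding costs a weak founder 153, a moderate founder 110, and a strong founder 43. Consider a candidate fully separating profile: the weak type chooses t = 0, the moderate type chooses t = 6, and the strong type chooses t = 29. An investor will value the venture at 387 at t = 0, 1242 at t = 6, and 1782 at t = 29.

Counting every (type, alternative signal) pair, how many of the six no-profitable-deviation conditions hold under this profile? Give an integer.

Moderate (own payoff 1242 − 110×6 = 582): to t=0 gives 387 → no gain ✓; to t=29 gives 1782 − 110×29 = -1408 → no gain ✓.
Strong (own payoff 1782 − 43×29 = 535): to t=0 gives 387 → no gain ✓; to t=6 gives 1242 − 43×6 = 984 → profitable ✗.
Weak (own payoff 387): to t=6 gives 1242 − 153×6 = 324 → no gain ✓; to t=29 gives 1782 − 153×29 = -2655 → no gain ✓.
5 of the 6 constraints hold; not an equilibrium.

5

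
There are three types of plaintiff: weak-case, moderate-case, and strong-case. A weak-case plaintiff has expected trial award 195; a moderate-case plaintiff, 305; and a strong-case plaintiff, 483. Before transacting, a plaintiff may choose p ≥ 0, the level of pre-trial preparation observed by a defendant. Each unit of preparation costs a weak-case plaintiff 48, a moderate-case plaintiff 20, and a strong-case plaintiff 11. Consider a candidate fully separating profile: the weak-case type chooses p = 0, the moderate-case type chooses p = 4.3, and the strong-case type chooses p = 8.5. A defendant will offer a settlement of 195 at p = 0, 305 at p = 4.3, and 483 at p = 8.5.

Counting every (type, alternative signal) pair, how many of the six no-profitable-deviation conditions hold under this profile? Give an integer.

Strong-case (own payoff 483 − 11×8.5 = 389.5): to p=0 gives 195 → no gain ✓; to p=4.3 gives 305 − 11×4.3 = 257.7 → no gain ✓.
Moderate-case (own payoff 305 − 20×4.3 = 219): to p=0 gives 195 → no gain ✓; to p=8.5 gives 483 − 20×8.5 = 313 → profitable ✗.
Weak-case (own payoff 195): to p=4.3 gives 305 − 48×4.3 = 98.6 → no gain ✓; to p=8.5 gives 483 − 48×8.5 = 75 → no gain ✓.
5 of the 6 constraints hold; not an equilibrium.

5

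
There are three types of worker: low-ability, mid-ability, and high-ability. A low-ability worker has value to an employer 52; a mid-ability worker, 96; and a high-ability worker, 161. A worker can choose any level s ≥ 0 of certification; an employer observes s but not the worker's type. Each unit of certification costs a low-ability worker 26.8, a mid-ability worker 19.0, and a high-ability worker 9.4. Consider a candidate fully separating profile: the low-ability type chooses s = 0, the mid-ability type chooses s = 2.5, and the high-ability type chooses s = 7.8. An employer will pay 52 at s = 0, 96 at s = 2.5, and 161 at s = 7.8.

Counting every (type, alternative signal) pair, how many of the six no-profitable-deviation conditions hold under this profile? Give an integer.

High-ability (own payoff 161 − 9.4×7.8 = 87.68): to s=0 gives 52 → no gain ✓; to s=2.5 gives 96 − 9.4×2.5 = 72.5 → no gain ✓.
Mid-ability (own payoff 96 − 19.0×2.5 = 48.5): to s=0 gives 52 → profitable ✗; to s=7.8 gives 161 − 19.0×7.8 = 12.8 → no gain ✓.
Low-ability (own payoff 52): to s=2.5 gives 96 − 26.8×2.5 = 29 → no gain ✓; to s=7.8 gives 161 − 26.8×7.8 = -48.04 → no gain ✓.
5 of the 6 constraints hold; not an equilibrium.

5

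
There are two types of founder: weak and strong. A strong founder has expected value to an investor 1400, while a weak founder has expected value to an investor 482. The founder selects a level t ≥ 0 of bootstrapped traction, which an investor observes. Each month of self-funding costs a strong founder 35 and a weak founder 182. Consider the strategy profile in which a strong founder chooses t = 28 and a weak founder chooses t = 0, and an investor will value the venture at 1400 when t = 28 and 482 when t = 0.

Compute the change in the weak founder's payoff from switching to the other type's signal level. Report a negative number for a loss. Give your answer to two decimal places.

Playing t = 0 the weak founder receives 482.
Deviating to t = 28 brings payment 1400 at cost 182 × 28 = 5096, netting -3696.
Gain from deviating: -3696 − 482 = -4178.00.
The gain is negative, so the weak type's incentive-compatibility constraint is satisfied.

-4178.00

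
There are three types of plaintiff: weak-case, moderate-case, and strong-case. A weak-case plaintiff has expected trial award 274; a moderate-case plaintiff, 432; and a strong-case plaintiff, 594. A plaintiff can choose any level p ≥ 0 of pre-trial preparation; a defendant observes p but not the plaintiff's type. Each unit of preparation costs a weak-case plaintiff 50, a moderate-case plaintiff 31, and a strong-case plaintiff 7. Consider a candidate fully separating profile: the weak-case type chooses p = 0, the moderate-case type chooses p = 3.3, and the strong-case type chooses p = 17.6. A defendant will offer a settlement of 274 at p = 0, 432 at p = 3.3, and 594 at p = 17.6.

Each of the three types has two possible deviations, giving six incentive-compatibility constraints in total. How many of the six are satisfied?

6

Weak-case (own payoff 274): to p=3.3 gives 432 − 50×3.3 = 267 → no gain ✓; to p=17.6 gives 594 − 50×17.6 = -286 → no gain ✓.
Moderate-case (own payoff 432 − 31×3.3 = 329.7): to p=0 gives 274 → no gain ✓; to p=17.6 gives 594 − 31×17.6 = 48.4 → no gain ✓.
Strong-case (own payoff 594 − 7×17.6 = 470.8): to p=0 gives 274 → no gain ✓; to p=3.3 gives 432 − 7×3.3 = 408.9 → no gain ✓.
6 of the 6 constraints hold; this profile is a separating equilibrium.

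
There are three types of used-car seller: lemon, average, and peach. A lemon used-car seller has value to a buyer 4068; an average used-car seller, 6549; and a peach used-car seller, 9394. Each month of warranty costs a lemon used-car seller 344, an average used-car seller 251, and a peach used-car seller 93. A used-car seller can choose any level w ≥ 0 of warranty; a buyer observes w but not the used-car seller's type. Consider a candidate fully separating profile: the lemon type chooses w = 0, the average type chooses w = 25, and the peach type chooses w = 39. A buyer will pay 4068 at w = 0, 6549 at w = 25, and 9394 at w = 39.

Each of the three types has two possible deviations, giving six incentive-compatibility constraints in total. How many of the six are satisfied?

Lemon (own payoff 4068): to w=25 gives 6549 − 344×25 = -2051 → no gain ✓; to w=39 gives 9394 − 344×39 = -4022 → no gain ✓.
Average (own payoff 6549 − 251×25 = 274): to w=0 gives 4068 → profitable ✗; to w=39 gives 9394 − 251×39 = -395 → no gain ✓.
Peach (own payoff 9394 − 93×39 = 5767): to w=0 gives 4068 → no gain ✓; to w=25 gives 6549 − 93×25 = 4224 → no gain ✓.
5 of the 6 constraints hold; not an equilibrium.

5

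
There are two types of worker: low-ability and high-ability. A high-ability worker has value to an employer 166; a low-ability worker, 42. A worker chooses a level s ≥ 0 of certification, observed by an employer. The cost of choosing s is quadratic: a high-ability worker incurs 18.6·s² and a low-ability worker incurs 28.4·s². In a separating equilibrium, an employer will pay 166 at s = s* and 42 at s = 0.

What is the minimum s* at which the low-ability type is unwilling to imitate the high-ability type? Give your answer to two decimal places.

2.09

The low-ability type at s = 0 receives 42; imitating at s* yields 166 − 28.4·s*².
Indifference: 42 = 166 − 28.4·s*², so s*² = (166 − 42) / 28.4 ≈ 4.3662.
s* = √4.3662 ≈ 2.09.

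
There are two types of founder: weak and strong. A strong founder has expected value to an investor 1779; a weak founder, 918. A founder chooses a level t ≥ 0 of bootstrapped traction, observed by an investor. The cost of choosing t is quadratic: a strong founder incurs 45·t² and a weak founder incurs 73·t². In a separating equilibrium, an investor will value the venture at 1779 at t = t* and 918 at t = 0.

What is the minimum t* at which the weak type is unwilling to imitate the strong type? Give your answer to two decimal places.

The weak type at t = 0 receives 918; imitating at t* yields 1779 − 73·t*².
Indifference: 918 = 1779 − 73·t*², so t*² = (1779 − 918) / 73 ≈ 11.7945.
t* = √11.7945 ≈ 3.43.

3.43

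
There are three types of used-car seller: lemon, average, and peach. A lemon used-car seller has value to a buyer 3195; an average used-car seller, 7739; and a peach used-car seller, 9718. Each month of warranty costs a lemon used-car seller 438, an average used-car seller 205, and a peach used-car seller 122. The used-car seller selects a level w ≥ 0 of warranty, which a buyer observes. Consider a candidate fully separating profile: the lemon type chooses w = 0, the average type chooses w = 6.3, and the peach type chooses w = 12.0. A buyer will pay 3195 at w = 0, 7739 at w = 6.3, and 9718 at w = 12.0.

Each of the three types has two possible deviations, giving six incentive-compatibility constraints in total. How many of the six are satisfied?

Average (own payoff 7739 − 205×6.3 = 6447.5): to w=0 gives 3195 → no gain ✓; to w=12.0 gives 9718 − 205×12.0 = 7258 → profitable ✗.
Lemon (own payoff 3195): to w=6.3 gives 7739 − 438×6.3 = 4979.6 → profitable ✗; to w=12.0 gives 9718 − 438×12.0 = 4462 → profitable ✗.
Peach (own payoff 9718 − 122×12.0 = 8254): to w=0 gives 3195 → no gain ✓; to w=6.3 gives 7739 − 122×6.3 = 6970.4 → no gain ✓.
3 of the 6 constraints hold; not an equilibrium.

3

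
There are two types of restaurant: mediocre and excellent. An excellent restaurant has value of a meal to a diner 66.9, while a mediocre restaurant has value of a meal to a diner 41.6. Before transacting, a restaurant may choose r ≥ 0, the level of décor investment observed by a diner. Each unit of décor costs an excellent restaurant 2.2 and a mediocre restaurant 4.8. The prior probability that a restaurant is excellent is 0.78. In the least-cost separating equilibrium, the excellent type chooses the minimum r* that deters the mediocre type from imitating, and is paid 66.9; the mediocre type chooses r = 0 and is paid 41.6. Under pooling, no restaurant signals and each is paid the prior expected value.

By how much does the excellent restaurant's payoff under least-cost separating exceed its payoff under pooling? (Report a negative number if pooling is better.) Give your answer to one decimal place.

-6.0

Least-cost separating signal: r* solves 41.6 = 66.9 − 4.8·r*, so r* = (66.9 − 41.6)/4.8 ≈ 5.2708.
Excellent type's separating payoff: 66.9 − 2.2 × r* = 66.9 − 2.2 × (66.9 − 41.6)/4.8 = 66.9 − 55.66/4.8 ≈ 55.304.
Pooling payoff: 0.78 × 66.9 + 0.22 × 41.6 = 61.334.
Difference: 55.304 − 61.334 = -6.03, i.e. -6.0 to one decimal place.
The excellent type would prefer the pooling outcome.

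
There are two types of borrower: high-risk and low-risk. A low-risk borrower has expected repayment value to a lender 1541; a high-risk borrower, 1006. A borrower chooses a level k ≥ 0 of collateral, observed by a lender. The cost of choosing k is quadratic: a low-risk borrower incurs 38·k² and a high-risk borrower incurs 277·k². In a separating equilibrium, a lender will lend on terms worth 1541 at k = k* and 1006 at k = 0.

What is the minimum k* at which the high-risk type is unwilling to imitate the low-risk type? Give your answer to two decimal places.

1.39

The high-risk type at k = 0 receives 1006; imitating at k* yields 1541 − 277·k*².
Indifference: 1006 = 1541 − 277·k*², so k*² = (1541 − 1006) / 277 ≈ 1.9314.
k* = √1.9314 ≈ 1.39.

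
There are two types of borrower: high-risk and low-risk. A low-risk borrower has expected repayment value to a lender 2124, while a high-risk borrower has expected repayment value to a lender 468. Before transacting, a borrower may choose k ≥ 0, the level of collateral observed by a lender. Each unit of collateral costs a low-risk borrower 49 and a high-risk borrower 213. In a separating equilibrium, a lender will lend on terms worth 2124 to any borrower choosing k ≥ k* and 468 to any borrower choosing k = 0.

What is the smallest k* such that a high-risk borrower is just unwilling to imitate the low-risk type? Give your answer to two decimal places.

7.77

A high-risk borrower choosing k = 0 receives 468.
Imitating at k* instead would pay 2124 at cost 213·k*, netting 2124 − 213·k*.
Indifference: 468 = 2124 − 213·k*, so k* = (2124 − 468) / 213 ≈ 7.77.
At k* the high-risk type's incentive constraint just binds; the low-risk type strictly prefers k* since its per-unit cost is lower.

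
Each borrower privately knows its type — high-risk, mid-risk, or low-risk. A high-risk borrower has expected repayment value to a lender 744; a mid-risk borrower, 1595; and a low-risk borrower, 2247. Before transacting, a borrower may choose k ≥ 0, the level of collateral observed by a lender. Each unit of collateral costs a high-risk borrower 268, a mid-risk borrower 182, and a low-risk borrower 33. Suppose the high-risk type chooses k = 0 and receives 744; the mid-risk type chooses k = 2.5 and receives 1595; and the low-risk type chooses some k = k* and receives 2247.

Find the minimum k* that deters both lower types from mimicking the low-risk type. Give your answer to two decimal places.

6.08

Mid-risk type (on-path payoff 1595 − 182×2.5 = 1140) won't mimic when 1140 ≥ 2247 − 182·k*, i.e. k* ≥ 6.08.
High-risk type (on-path payoff 744) won't mimic when 744 ≥ 2247 − 268·k*, i.e. k* ≥ 5.61.
Both must hold, so k* = max(5.61, 6.08) = 6.08. The mid-risk type's constraint binds.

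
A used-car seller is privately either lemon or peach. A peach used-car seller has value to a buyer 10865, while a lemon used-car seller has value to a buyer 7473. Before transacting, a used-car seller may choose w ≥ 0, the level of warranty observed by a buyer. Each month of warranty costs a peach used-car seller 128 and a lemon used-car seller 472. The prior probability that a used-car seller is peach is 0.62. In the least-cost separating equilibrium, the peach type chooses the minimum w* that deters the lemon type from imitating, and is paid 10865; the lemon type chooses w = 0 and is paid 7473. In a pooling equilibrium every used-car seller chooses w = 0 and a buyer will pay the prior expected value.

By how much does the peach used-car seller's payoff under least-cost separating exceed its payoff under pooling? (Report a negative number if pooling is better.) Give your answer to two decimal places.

Least-cost separating signal: w* solves 7473 = 10865 − 472·w*, so w* = (10865 − 7473)/472 ≈ 7.1864.
Peach type's separating payoff: 10865 − 128 × w* = 10865 − 128 × (10865 − 7473)/472 = 10865 − 434176/472 ≈ 9945.1356.
Pooling payoff: 0.62 × 10865 + 0.38 × 7473 = 9576.04.
Difference: 9945.1356 − 9576.04 = 369.0956, i.e. 369.10 to two decimal places.
The peach type prefers to separate.

369.10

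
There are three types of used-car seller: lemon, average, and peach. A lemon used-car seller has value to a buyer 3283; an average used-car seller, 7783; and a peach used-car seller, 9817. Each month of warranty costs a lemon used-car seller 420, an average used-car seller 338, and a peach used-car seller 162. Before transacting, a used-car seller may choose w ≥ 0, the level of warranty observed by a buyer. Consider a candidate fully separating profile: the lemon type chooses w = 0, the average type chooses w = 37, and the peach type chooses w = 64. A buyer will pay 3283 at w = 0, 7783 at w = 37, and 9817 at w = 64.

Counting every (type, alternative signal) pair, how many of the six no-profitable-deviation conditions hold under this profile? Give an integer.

Lemon (own payoff 3283): to w=37 gives 7783 − 420×37 = -7757 → no gain ✓; to w=64 gives 9817 − 420×64 = -17063 → no gain ✓.
Average (own payoff 7783 − 338×37 = -4723): to w=0 gives 3283 → profitable ✗; to w=64 gives 9817 − 338×64 = -11815 → no gain ✓.
Peach (own payoff 9817 − 162×64 = -551): to w=0 gives 3283 → profitable ✗; to w=37 gives 7783 − 162×37 = 1789 → profitable ✗.
3 of the 6 constraints hold; not an equilibrium.

3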